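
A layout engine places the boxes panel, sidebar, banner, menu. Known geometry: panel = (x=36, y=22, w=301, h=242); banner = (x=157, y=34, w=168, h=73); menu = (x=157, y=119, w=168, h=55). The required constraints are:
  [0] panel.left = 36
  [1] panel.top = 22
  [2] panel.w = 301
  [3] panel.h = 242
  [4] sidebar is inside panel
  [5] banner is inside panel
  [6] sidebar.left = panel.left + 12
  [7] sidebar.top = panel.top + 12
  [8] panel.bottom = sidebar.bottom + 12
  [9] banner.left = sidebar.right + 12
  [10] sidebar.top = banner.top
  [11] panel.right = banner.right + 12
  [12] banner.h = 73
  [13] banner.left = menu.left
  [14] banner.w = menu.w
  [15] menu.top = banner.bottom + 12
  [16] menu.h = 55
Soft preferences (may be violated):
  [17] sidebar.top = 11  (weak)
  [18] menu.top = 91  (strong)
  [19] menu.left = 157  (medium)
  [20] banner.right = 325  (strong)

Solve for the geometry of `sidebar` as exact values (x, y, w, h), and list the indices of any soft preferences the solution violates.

sidebar = (x=48, y=34, w=97, h=218)
violated soft preferences: 17, 18

1. sidebar.x = 48  [sidebar.left = panel.left + 12]
2. sidebar.y = 34  [sidebar.top = panel.top + 12]
3. sidebar.h = 218  [panel.bottom = sidebar.bottom + 12]
4. sidebar.w = 97  [banner.left = sidebar.right + 12]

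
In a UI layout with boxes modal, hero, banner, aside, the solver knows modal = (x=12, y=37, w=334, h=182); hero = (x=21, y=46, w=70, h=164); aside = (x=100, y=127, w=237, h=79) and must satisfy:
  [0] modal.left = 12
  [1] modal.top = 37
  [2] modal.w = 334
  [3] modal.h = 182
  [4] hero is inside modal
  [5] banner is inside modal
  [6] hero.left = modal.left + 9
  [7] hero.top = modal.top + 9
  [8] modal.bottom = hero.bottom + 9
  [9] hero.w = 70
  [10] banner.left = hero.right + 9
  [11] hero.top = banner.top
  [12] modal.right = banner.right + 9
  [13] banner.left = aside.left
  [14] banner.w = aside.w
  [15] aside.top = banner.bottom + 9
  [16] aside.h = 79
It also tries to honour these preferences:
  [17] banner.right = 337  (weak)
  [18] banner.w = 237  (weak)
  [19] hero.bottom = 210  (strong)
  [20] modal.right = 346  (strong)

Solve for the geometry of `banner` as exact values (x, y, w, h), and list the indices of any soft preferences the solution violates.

banner = (x=100, y=46, w=237, h=72)
violated soft preferences: none

1. banner.x = 100  [banner.left = hero.right + 9]
2. banner.y = 46  [hero.top = banner.top]
3. banner.w = 237  [modal.right = banner.right + 9]
4. banner.h = 72  [aside.top = banner.bottom + 9]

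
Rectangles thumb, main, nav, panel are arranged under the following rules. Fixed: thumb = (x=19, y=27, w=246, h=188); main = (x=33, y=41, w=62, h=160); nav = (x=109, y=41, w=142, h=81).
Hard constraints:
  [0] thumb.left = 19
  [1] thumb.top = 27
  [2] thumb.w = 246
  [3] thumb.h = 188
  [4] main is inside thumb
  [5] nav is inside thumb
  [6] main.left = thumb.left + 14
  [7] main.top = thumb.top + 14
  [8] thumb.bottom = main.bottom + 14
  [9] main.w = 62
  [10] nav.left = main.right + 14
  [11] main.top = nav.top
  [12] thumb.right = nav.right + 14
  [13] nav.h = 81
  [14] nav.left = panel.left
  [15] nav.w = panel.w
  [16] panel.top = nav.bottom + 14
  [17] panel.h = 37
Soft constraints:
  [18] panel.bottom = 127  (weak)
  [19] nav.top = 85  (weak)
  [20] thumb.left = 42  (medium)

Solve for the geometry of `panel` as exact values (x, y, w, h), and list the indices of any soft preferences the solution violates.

panel = (x=109, y=136, w=142, h=37)
violated soft preferences: 18, 19, 20

1. panel.x = 109  [nav.left = panel.left]
2. panel.w = 142  [nav.w = panel.w]
3. panel.y = 136  [panel.top = nav.bottom + 14]
4. panel.h = 37  [panel.h = 37]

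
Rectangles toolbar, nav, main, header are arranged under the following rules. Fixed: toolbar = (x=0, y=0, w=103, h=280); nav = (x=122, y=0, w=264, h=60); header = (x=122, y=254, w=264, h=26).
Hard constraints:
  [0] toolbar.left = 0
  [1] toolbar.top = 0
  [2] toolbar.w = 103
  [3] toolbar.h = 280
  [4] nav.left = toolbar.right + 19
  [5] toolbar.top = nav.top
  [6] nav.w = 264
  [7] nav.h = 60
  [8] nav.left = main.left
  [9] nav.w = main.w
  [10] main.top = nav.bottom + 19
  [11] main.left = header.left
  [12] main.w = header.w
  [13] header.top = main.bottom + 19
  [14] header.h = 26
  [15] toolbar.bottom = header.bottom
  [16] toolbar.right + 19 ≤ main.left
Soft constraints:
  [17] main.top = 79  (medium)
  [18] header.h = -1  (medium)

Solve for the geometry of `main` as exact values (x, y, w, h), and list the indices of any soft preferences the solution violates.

1. main.x = 122  [nav.left = main.left]
2. main.w = 264  [nav.w = main.w]
3. main.y = 79  [main.top = nav.bottom + 19]
4. main.h = 156  [header.top = main.bottom + 19]

main = (x=122, y=79, w=264, h=156)
violated soft preferences: 18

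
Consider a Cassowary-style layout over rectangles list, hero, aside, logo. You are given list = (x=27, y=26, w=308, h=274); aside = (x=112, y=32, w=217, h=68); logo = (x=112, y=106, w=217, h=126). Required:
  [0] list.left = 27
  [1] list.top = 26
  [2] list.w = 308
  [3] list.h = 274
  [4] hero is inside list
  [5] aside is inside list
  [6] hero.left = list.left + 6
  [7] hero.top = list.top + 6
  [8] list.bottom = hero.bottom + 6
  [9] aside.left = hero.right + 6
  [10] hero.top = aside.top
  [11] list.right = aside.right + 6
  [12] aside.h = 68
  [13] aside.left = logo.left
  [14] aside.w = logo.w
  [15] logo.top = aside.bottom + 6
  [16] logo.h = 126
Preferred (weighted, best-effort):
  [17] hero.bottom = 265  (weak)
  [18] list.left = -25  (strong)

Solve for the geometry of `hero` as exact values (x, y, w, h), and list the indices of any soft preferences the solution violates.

hero = (x=33, y=32, w=73, h=262)
violated soft preferences: 17, 18

1. hero.x = 33  [hero.left = list.left + 6]
2. hero.y = 32  [hero.top = list.top + 6]
3. hero.h = 262  [list.bottom = hero.bottom + 6]
4. hero.w = 73  [aside.left = hero.right + 6]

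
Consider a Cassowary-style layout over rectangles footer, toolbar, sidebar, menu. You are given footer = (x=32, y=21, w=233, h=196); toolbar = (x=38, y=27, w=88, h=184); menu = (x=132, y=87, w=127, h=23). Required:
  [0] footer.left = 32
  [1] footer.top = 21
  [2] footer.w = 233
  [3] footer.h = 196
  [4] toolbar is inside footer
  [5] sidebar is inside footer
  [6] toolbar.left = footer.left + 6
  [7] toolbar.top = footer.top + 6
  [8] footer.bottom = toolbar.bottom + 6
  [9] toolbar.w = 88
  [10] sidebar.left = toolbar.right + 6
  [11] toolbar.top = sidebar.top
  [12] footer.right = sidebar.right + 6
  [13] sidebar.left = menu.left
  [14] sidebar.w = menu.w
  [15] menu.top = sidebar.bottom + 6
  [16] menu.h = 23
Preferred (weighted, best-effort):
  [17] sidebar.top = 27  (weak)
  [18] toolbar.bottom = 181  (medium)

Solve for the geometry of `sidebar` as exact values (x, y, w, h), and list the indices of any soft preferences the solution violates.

sidebar = (x=132, y=27, w=127, h=54)
violated soft preferences: 18

1. sidebar.x = 132  [sidebar.left = toolbar.right + 6]
2. sidebar.y = 27  [toolbar.top = sidebar.top]
3. sidebar.w = 127  [footer.right = sidebar.right + 6]
4. sidebar.h = 54  [menu.top = sidebar.bottom + 6]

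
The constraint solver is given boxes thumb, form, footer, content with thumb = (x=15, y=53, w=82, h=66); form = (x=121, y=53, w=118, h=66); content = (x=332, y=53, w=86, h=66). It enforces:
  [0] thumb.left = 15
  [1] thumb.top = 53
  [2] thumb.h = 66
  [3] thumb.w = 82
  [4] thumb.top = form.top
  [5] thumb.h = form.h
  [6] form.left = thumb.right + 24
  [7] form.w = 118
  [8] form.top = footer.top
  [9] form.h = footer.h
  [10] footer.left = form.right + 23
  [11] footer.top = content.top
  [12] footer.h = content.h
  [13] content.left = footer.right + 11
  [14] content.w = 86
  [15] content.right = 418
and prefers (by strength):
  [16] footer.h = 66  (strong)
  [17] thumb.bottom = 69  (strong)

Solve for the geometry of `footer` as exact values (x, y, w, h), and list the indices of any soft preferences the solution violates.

1. footer.y = 53  [form.top = footer.top]
2. footer.h = 66  [form.h = footer.h]
3. footer.x = 262  [footer.left = form.right + 23]
4. footer.w = 59  [content.left = footer.right + 11]

footer = (x=262, y=53, w=59, h=66)
violated soft preferences: 17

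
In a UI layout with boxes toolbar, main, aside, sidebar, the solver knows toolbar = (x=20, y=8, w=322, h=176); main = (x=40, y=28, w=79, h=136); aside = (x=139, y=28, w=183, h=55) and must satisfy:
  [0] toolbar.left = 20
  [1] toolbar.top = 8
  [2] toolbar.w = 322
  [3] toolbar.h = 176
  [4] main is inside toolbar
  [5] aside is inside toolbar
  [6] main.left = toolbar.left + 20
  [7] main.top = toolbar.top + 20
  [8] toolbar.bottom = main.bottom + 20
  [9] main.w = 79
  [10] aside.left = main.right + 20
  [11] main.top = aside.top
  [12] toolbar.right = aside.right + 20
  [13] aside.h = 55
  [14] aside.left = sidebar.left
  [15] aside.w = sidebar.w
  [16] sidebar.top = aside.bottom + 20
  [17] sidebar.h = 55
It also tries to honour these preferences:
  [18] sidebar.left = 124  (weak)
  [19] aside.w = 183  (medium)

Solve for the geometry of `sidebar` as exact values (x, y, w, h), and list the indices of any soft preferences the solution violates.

sidebar = (x=139, y=103, w=183, h=55)
violated soft preferences: 18

1. sidebar.x = 139  [aside.left = sidebar.left]
2. sidebar.w = 183  [aside.w = sidebar.w]
3. sidebar.y = 103  [sidebar.top = aside.bottom + 20]
4. sidebar.h = 55  [sidebar.h = 55]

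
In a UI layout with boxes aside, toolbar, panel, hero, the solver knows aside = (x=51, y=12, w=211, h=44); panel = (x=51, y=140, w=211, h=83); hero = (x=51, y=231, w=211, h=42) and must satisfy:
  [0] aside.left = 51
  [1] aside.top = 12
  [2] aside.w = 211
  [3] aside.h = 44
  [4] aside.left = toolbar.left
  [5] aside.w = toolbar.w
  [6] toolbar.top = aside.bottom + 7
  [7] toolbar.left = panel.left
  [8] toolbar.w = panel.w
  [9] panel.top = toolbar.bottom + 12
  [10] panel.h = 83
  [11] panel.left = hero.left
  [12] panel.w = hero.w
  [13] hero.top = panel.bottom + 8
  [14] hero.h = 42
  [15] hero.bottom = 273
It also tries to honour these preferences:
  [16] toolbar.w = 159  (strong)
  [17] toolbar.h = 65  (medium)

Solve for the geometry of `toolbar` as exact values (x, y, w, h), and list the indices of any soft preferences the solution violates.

1. toolbar.x = 51  [aside.left = toolbar.left]
2. toolbar.w = 211  [aside.w = toolbar.w]
3. toolbar.y = 63  [toolbar.top = aside.bottom + 7]
4. toolbar.h = 65  [panel.top = toolbar.bottom + 12]

toolbar = (x=51, y=63, w=211, h=65)
violated soft preferences: 16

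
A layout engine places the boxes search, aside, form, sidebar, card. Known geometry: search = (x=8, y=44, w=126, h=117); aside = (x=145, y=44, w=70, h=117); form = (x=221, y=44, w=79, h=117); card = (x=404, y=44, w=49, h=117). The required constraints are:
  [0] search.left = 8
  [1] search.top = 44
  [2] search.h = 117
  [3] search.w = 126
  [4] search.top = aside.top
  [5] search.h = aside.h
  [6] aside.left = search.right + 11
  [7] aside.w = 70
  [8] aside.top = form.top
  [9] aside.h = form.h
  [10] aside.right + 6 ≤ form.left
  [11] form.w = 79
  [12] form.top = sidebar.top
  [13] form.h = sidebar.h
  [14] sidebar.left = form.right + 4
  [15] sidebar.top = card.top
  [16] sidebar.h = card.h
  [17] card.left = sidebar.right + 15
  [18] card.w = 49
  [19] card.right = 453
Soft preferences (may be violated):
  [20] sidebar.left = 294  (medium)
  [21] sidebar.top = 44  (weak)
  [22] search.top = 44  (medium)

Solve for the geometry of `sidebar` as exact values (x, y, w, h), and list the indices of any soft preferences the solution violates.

1. sidebar.y = 44  [form.top = sidebar.top]
2. sidebar.h = 117  [form.h = sidebar.h]
3. sidebar.x = 304  [sidebar.left = form.right + 4]
4. sidebar.w = 85  [card.left = sidebar.right + 15]

sidebar = (x=304, y=44, w=85, h=117)
violated soft preferences: 20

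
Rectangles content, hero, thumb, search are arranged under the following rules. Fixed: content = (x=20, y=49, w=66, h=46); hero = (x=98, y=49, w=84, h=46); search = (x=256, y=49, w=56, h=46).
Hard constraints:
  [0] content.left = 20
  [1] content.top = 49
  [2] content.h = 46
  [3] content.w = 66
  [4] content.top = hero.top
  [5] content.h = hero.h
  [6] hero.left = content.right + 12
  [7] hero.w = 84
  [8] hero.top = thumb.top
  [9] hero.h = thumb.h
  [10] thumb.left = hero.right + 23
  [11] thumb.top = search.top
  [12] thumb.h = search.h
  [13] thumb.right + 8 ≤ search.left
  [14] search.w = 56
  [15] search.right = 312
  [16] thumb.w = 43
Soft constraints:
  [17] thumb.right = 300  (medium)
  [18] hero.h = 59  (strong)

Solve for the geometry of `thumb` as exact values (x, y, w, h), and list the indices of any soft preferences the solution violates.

thumb = (x=205, y=49, w=43, h=46)
violated soft preferences: 17, 18

1. thumb.y = 49  [hero.top = thumb.top]
2. thumb.h = 46  [hero.h = thumb.h]
3. thumb.x = 205  [thumb.left = hero.right + 23]
4. thumb.w = 43  [thumb.w = 43]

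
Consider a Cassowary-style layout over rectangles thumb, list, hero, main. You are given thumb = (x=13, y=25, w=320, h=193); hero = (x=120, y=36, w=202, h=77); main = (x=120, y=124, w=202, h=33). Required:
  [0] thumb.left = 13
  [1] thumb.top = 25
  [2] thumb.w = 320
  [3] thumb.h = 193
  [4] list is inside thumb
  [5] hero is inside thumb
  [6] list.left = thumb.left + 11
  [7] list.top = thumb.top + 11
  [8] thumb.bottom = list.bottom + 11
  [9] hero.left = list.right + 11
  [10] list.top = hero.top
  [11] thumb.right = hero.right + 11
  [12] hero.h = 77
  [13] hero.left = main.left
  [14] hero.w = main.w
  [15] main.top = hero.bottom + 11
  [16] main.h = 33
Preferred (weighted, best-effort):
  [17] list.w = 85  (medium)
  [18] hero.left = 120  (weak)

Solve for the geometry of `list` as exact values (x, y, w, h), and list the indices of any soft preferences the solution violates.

1. list.x = 24  [list.left = thumb.left + 11]
2. list.y = 36  [list.top = thumb.top + 11]
3. list.h = 171  [thumb.bottom = list.bottom + 11]
4. list.w = 85  [hero.left = list.right + 11]

list = (x=24, y=36, w=85, h=171)
violated soft preferences: none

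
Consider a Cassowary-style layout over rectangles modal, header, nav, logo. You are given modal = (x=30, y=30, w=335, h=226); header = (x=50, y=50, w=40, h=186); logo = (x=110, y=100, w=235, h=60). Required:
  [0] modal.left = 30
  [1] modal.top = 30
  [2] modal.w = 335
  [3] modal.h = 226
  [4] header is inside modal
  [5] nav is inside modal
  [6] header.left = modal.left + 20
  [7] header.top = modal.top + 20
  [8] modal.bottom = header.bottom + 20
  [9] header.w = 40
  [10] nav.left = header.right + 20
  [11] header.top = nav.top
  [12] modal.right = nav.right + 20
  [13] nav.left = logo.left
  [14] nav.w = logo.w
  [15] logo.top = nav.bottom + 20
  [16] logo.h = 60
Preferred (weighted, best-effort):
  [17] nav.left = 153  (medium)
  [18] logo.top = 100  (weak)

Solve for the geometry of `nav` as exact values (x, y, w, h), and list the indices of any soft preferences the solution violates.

nav = (x=110, y=50, w=235, h=30)
violated soft preferences: 17

1. nav.x = 110  [nav.left = header.right + 20]
2. nav.y = 50  [header.top = nav.top]
3. nav.w = 235  [modal.right = nav.right + 20]
4. nav.h = 30  [logo.top = nav.bottom + 20]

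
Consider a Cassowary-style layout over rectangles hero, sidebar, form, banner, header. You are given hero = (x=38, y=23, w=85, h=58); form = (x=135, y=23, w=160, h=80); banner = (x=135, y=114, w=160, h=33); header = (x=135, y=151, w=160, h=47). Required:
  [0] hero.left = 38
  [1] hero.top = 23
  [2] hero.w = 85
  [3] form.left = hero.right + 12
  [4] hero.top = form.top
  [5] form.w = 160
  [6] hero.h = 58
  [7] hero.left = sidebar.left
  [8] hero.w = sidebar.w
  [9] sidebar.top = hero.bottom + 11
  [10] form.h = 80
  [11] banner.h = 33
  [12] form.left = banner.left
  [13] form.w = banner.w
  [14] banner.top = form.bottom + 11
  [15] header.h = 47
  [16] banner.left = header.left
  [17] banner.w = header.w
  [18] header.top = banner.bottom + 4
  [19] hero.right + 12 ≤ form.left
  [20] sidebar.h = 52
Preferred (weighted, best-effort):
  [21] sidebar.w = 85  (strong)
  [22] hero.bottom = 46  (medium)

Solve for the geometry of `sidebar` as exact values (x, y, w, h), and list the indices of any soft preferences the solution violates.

sidebar = (x=38, y=92, w=85, h=52)
violated soft preferences: 22

1. sidebar.x = 38  [hero.left = sidebar.left]
2. sidebar.w = 85  [hero.w = sidebar.w]
3. sidebar.y = 92  [sidebar.top = hero.bottom + 11]
4. sidebar.h = 52  [sidebar.h = 52]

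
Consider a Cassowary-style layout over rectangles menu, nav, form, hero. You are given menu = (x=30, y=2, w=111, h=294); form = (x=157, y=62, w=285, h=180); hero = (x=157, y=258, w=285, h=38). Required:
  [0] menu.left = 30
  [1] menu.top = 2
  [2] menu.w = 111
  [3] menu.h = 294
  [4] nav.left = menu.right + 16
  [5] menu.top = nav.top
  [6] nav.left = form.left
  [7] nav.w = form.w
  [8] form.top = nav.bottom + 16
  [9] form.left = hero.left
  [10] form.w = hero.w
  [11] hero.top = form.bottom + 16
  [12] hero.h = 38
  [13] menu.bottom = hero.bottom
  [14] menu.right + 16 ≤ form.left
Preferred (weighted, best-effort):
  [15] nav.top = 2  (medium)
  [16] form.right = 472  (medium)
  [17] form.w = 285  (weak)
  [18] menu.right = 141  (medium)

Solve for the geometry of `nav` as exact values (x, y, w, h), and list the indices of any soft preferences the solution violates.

nav = (x=157, y=2, w=285, h=44)
violated soft preferences: 16

1. nav.x = 157  [nav.left = menu.right + 16]
2. nav.y = 2  [menu.top = nav.top]
3. nav.w = 285  [nav.w = form.w]
4. nav.h = 44  [form.top = nav.bottom + 16]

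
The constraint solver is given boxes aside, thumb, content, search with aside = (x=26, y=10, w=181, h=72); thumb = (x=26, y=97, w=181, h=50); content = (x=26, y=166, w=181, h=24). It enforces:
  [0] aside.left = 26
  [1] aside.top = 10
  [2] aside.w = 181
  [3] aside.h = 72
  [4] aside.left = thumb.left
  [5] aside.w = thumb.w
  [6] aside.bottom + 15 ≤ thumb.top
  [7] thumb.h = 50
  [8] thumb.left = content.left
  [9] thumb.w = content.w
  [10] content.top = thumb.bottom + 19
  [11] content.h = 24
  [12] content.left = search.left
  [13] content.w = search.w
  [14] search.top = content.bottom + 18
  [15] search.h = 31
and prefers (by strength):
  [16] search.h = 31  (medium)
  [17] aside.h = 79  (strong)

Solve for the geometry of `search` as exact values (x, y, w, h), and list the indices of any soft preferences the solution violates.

search = (x=26, y=208, w=181, h=31)
violated soft preferences: 17

1. search.x = 26  [content.left = search.left]
2. search.w = 181  [content.w = search.w]
3. search.y = 208  [search.top = content.bottom + 18]
4. search.h = 31  [search.h = 31]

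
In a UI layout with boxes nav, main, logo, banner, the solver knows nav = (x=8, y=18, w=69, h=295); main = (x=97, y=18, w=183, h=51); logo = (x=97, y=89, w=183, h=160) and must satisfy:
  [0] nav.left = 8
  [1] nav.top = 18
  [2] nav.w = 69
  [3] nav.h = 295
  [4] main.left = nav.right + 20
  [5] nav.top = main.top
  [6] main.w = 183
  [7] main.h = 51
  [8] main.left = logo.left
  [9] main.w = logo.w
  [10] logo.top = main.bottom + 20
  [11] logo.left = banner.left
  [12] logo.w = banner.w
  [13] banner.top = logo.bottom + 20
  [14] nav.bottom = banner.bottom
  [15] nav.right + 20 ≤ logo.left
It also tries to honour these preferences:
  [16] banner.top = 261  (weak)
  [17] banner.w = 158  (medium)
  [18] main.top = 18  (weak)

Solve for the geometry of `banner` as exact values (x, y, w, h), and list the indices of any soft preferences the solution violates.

1. banner.x = 97  [logo.left = banner.left]
2. banner.w = 183  [logo.w = banner.w]
3. banner.y = 269  [banner.top = logo.bottom + 20]
4. banner.h = 44  [nav.bottom = banner.bottom]

banner = (x=97, y=269, w=183, h=44)
violated soft preferences: 16, 17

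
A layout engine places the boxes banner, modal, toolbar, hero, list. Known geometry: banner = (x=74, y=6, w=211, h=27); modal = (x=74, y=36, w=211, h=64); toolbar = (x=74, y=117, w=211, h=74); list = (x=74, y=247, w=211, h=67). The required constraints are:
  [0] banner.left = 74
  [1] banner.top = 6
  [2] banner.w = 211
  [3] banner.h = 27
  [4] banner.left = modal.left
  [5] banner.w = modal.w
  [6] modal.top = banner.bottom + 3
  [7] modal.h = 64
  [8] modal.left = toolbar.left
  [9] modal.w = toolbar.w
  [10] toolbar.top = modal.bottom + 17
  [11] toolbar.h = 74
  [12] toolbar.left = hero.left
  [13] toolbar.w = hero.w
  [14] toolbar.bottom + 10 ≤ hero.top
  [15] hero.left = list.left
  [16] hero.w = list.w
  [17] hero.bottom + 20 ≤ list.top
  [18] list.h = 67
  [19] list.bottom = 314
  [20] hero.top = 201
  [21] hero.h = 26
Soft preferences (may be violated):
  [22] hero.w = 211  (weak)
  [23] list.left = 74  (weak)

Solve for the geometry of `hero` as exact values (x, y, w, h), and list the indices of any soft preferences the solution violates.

1. hero.x = 74  [toolbar.left = hero.left]
2. hero.w = 211  [toolbar.w = hero.w]
3. hero.y = 201  [hero.top = 201]
4. hero.h = 26  [hero.h = 26]

hero = (x=74, y=201, w=211, h=26)
violated soft preferences: none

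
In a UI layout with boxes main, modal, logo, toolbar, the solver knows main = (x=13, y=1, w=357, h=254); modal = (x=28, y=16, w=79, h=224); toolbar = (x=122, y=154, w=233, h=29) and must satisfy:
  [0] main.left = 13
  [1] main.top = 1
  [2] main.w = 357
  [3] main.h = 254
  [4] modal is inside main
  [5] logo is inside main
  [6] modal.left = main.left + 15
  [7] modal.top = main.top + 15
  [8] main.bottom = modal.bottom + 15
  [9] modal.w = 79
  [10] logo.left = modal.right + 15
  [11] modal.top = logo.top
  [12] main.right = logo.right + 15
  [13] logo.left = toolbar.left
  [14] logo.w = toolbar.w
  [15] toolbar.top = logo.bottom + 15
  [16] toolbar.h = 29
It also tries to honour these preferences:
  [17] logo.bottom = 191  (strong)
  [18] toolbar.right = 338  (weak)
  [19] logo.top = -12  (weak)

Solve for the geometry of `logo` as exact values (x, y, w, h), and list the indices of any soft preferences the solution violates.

logo = (x=122, y=16, w=233, h=123)
violated soft preferences: 17, 18, 19

1. logo.x = 122  [logo.left = modal.right + 15]
2. logo.y = 16  [modal.top = logo.top]
3. logo.w = 233  [main.right = logo.right + 15]
4. logo.h = 123  [toolbar.top = logo.bottom + 15]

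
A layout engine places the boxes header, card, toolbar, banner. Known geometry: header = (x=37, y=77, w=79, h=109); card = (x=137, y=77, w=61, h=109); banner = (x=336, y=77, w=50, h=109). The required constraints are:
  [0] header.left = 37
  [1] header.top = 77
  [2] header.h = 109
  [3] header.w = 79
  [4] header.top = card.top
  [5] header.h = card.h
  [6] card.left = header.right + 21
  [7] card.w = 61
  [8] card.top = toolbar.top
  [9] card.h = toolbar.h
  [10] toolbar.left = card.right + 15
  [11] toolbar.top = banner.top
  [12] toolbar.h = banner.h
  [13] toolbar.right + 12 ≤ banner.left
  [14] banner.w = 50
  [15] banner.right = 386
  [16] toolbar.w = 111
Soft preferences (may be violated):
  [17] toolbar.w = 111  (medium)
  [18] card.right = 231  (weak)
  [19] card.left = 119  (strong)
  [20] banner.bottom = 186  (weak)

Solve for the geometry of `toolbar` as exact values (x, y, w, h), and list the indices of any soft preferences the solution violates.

1. toolbar.y = 77  [card.top = toolbar.top]
2. toolbar.h = 109  [card.h = toolbar.h]
3. toolbar.x = 213  [toolbar.left = card.right + 15]
4. toolbar.w = 111  [toolbar.w = 111]

toolbar = (x=213, y=77, w=111, h=109)
violated soft preferences: 18, 19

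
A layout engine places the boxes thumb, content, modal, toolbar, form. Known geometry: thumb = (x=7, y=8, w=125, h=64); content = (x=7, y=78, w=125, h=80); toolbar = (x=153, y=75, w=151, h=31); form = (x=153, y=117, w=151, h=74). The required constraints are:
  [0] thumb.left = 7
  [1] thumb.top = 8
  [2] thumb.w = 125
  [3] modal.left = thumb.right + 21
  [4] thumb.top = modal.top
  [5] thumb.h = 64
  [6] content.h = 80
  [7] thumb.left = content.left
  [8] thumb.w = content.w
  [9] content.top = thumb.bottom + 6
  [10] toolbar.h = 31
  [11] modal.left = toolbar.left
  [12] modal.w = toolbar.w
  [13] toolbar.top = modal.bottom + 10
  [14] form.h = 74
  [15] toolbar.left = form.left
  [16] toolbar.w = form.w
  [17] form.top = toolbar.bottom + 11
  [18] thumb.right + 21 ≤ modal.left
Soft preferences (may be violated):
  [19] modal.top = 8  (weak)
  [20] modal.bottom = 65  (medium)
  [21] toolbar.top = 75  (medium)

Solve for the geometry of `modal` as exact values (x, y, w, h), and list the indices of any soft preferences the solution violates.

modal = (x=153, y=8, w=151, h=57)
violated soft preferences: none

1. modal.x = 153  [modal.left = thumb.right + 21]
2. modal.y = 8  [thumb.top = modal.top]
3. modal.w = 151  [modal.w = toolbar.w]
4. modal.h = 57  [toolbar.top = modal.bottom + 10]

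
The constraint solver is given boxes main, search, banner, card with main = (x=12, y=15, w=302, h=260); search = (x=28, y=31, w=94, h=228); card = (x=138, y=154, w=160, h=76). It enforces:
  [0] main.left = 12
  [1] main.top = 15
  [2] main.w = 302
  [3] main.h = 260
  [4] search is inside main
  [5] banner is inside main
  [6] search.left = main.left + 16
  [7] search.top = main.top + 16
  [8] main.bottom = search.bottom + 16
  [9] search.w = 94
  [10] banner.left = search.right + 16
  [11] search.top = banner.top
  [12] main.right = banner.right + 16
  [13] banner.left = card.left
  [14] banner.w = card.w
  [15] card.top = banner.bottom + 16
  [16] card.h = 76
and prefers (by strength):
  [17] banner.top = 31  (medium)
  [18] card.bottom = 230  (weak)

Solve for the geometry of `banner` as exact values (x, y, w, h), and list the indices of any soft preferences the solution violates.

banner = (x=138, y=31, w=160, h=107)
violated soft preferences: none

1. banner.x = 138  [banner.left = search.right + 16]
2. banner.y = 31  [search.top = banner.top]
3. banner.w = 160  [main.right = banner.right + 16]
4. banner.h = 107  [card.top = banner.bottom + 16]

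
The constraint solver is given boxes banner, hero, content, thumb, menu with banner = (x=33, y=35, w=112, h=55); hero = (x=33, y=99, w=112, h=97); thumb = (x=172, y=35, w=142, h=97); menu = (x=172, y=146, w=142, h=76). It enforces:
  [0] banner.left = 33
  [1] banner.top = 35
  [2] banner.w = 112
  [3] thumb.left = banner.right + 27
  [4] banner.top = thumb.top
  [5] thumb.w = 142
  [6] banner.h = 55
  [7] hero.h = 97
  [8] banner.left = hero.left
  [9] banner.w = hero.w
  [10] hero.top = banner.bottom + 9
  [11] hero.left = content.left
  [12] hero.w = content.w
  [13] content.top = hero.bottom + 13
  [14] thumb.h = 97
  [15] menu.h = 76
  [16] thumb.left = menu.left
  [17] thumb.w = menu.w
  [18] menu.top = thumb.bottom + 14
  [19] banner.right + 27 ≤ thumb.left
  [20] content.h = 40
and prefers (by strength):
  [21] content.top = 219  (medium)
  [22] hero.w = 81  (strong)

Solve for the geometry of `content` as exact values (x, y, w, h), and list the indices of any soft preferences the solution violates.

content = (x=33, y=209, w=112, h=40)
violated soft preferences: 21, 22

1. content.x = 33  [hero.left = content.left]
2. content.w = 112  [hero.w = content.w]
3. content.y = 209  [content.top = hero.bottom + 13]
4. content.h = 40  [content.h = 40]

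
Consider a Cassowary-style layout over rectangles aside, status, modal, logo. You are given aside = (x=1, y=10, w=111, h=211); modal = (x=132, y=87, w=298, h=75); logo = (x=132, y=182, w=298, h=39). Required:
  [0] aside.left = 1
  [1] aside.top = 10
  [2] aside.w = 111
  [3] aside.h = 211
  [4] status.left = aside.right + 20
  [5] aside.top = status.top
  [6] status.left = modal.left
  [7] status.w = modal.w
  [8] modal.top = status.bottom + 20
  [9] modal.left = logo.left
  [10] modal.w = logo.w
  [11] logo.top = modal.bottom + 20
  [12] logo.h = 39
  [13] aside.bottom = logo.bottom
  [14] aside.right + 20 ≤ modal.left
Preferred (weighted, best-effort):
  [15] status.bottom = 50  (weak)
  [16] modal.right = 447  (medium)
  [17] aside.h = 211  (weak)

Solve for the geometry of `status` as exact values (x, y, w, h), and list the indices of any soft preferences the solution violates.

status = (x=132, y=10, w=298, h=57)
violated soft preferences: 15, 16

1. status.x = 132  [status.left = aside.right + 20]
2. status.y = 10  [aside.top = status.top]
3. status.w = 298  [status.w = modal.w]
4. status.h = 57  [modal.top = status.bottom + 20]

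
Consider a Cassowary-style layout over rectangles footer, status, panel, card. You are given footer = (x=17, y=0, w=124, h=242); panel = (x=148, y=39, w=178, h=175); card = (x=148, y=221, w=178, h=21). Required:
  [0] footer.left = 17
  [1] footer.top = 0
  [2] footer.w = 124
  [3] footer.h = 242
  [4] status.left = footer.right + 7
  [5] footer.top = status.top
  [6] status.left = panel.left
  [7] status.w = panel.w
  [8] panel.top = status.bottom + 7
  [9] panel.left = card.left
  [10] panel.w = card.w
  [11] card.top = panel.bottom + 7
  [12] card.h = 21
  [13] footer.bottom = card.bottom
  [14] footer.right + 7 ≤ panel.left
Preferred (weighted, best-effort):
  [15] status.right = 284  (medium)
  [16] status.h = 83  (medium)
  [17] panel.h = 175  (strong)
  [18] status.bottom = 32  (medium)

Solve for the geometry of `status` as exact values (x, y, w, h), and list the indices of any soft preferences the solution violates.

status = (x=148, y=0, w=178, h=32)
violated soft preferences: 15, 16

1. status.x = 148  [status.left = footer.right + 7]
2. status.y = 0  [footer.top = status.top]
3. status.w = 178  [status.w = panel.w]
4. status.h = 32  [panel.top = status.bottom + 7]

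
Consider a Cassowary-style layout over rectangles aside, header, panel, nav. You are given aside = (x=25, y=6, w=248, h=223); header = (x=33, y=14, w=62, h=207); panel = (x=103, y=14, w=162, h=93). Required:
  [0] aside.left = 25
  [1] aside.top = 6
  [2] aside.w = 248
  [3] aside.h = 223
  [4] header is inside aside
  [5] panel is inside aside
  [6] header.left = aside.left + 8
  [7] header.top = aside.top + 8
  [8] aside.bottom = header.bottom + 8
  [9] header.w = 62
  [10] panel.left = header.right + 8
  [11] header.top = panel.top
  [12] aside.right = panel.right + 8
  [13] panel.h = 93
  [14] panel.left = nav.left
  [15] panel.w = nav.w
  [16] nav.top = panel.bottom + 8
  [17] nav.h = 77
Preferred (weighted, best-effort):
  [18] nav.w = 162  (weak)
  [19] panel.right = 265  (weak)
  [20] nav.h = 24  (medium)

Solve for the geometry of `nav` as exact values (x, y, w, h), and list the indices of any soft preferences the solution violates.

1. nav.x = 103  [panel.left = nav.left]
2. nav.w = 162  [panel.w = nav.w]
3. nav.y = 115  [nav.top = panel.bottom + 8]
4. nav.h = 77  [nav.h = 77]

nav = (x=103, y=115, w=162, h=77)
violated soft preferences: 20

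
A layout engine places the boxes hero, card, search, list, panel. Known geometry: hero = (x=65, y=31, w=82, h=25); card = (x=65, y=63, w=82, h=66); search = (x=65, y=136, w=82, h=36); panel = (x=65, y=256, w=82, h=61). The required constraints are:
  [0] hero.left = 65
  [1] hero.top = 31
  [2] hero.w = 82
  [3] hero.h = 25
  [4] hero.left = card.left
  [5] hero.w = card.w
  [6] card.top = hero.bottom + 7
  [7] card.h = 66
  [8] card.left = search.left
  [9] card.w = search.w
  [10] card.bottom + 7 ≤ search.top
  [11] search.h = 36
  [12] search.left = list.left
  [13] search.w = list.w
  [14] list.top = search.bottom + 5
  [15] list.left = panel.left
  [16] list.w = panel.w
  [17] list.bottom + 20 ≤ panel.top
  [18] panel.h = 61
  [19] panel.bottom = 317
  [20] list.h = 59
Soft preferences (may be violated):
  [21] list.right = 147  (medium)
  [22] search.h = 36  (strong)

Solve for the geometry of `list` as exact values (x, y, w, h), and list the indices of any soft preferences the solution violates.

1. list.x = 65  [search.left = list.left]
2. list.w = 82  [search.w = list.w]
3. list.y = 177  [list.top = search.bottom + 5]
4. list.h = 59  [list.h = 59]

list = (x=65, y=177, w=82, h=59)
violated soft preferences: none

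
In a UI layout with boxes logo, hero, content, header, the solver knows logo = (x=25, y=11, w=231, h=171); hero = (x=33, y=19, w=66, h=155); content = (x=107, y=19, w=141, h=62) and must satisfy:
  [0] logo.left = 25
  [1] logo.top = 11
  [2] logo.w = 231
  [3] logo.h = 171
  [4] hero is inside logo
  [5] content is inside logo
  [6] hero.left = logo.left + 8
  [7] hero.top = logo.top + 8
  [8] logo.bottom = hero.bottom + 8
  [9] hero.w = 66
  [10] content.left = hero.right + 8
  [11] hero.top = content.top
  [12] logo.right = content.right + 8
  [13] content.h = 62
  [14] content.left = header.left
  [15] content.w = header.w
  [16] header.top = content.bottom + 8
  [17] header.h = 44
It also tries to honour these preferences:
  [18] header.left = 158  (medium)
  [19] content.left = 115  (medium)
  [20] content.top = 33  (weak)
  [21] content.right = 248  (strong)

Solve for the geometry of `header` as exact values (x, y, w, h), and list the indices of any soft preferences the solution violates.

1. header.x = 107  [content.left = header.left]
2. header.w = 141  [content.w = header.w]
3. header.y = 89  [header.top = content.bottom + 8]
4. header.h = 44  [header.h = 44]

header = (x=107, y=89, w=141, h=44)
violated soft preferences: 18, 19, 20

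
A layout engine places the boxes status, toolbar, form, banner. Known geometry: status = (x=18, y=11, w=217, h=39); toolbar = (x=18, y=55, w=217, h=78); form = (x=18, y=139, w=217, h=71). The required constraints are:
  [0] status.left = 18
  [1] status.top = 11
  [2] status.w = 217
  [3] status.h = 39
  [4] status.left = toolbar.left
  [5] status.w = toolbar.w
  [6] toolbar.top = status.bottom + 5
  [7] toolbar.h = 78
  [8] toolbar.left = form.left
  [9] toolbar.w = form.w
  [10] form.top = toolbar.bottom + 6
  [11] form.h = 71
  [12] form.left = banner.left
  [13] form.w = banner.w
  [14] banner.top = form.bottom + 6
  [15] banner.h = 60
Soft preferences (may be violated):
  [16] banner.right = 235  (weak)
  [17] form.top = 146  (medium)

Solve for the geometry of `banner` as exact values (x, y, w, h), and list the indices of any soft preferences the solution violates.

banner = (x=18, y=216, w=217, h=60)
violated soft preferences: 17

1. banner.x = 18  [form.left = banner.left]
2. banner.w = 217  [form.w = banner.w]
3. banner.y = 216  [banner.top = form.bottom + 6]
4. banner.h = 60  [banner.h = 60]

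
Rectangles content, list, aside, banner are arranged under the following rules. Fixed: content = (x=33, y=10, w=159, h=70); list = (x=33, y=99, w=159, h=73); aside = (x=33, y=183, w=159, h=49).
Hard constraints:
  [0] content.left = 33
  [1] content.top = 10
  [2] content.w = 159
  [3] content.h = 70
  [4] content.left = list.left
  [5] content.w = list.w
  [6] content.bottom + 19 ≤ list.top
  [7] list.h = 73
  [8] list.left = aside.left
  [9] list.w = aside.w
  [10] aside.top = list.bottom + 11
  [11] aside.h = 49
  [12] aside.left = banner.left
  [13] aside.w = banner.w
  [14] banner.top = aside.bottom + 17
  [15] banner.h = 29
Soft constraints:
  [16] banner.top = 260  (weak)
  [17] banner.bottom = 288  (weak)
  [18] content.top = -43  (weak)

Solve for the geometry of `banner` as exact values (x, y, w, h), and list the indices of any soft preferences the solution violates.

banner = (x=33, y=249, w=159, h=29)
violated soft preferences: 16, 17, 18

1. banner.x = 33  [aside.left = banner.left]
2. banner.w = 159  [aside.w = banner.w]
3. banner.y = 249  [banner.top = aside.bottom + 17]
4. banner.h = 29  [banner.h = 29]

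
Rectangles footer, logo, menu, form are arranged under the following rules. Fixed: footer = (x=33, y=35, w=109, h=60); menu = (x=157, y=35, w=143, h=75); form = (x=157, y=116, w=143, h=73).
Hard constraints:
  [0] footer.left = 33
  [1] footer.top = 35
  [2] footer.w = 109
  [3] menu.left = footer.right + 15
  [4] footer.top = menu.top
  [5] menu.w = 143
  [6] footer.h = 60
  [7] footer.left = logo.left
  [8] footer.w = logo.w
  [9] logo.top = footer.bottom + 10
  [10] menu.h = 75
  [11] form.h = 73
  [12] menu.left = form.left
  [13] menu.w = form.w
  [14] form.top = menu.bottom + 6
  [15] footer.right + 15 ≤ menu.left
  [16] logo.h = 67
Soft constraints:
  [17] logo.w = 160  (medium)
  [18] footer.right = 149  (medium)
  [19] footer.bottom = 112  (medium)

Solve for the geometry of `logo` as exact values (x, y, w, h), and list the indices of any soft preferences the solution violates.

1. logo.x = 33  [footer.left = logo.left]
2. logo.w = 109  [footer.w = logo.w]
3. logo.y = 105  [logo.top = footer.bottom + 10]
4. logo.h = 67  [logo.h = 67]

logo = (x=33, y=105, w=109, h=67)
violated soft preferences: 17, 18, 19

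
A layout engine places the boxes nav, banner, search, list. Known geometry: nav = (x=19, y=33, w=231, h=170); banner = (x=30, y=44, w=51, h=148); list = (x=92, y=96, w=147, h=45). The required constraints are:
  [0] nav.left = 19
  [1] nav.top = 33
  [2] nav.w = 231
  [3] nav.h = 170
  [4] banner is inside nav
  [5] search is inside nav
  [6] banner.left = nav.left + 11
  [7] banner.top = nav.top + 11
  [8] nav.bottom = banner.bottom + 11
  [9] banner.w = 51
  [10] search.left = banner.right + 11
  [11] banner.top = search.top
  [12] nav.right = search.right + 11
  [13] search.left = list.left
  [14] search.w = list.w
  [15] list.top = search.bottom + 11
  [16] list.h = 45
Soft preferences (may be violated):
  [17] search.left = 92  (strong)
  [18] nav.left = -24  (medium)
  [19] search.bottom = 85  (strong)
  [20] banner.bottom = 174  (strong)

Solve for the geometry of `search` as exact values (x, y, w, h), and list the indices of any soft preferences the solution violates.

search = (x=92, y=44, w=147, h=41)
violated soft preferences: 18, 20

1. search.x = 92  [search.left = banner.right + 11]
2. search.y = 44  [banner.top = search.top]
3. search.w = 147  [nav.right = search.right + 11]
4. search.h = 41  [list.top = search.bottom + 11]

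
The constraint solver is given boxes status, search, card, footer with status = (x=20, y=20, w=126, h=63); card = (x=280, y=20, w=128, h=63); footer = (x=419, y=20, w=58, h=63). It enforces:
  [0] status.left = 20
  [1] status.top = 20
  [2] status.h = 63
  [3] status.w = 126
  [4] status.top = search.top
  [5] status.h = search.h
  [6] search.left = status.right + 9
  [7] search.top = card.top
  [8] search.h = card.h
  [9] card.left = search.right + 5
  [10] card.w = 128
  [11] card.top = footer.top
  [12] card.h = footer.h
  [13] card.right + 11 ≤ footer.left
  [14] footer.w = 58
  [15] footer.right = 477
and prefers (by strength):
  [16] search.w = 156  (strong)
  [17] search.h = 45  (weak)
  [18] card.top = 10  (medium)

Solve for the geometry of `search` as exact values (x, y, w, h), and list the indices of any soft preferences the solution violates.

search = (x=155, y=20, w=120, h=63)
violated soft preferences: 16, 17, 18

1. search.y = 20  [status.top = search.top]
2. search.h = 63  [status.h = search.h]
3. search.x = 155  [search.left = status.right + 9]
4. search.w = 120  [card.left = search.right + 5]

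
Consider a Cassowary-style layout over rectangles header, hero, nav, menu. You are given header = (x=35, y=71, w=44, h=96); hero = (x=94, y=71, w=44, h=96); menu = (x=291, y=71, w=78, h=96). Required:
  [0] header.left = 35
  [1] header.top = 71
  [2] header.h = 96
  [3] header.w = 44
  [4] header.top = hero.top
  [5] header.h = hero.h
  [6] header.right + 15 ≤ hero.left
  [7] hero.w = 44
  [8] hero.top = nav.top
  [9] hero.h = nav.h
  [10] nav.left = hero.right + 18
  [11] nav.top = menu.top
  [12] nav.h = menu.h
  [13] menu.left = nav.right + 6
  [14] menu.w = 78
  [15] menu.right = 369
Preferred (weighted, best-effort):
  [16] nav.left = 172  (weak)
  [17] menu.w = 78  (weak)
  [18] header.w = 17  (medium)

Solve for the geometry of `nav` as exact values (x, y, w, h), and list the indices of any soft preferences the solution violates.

nav = (x=156, y=71, w=129, h=96)
violated soft preferences: 16, 18

1. nav.y = 71  [hero.top = nav.top]
2. nav.h = 96  [hero.h = nav.h]
3. nav.x = 156  [nav.left = hero.right + 18]
4. nav.w = 129  [menu.left = nav.right + 6]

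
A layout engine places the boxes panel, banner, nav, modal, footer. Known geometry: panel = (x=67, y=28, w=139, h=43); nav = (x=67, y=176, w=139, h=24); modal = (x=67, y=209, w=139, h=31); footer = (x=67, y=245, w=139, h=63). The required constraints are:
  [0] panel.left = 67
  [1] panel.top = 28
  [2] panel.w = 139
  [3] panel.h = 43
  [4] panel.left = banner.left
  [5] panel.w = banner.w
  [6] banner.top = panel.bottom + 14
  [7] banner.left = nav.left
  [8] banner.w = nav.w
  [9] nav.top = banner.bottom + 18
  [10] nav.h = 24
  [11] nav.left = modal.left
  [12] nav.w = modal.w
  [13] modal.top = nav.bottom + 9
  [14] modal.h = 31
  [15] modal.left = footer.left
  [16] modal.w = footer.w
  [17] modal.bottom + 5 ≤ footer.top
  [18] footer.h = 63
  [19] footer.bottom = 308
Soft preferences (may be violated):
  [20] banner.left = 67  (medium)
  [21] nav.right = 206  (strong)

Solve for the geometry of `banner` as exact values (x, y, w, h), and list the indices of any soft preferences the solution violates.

banner = (x=67, y=85, w=139, h=73)
violated soft preferences: none

1. banner.x = 67  [panel.left = banner.left]
2. banner.w = 139  [panel.w = banner.w]
3. banner.y = 85  [banner.top = panel.bottom + 14]
4. banner.h = 73  [nav.top = banner.bottom + 18]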